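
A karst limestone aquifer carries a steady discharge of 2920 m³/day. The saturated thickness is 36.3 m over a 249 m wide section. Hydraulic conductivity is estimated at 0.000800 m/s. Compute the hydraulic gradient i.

Convert K: 0.000800 m/s × 86400 = 69.12 m/day.
Cross-sectional area A = 249 × 36.3 = 9039 m².
From Q = K·A·i, i = Q / (K·A) = 2920 / (69.12 × 9039) = 0.004674.

0.00467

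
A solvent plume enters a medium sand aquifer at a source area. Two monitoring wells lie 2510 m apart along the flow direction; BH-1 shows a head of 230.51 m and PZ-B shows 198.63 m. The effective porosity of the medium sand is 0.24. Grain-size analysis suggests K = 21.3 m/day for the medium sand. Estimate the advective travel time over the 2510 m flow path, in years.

Hydraulic gradient i = (230.51 − 198.63) / 2510 = 31.88 / 2510 = 0.01270.
Darcy flux q = K · i = 21.30 × 0.01270 = 0.2705 m/day.
Seepage velocity v = q / n_e = 0.2705 / 0.24 = 1.127 m/day.
Travel time t = L / v = 2510 / 1.127 = 2227 days = 6.096 years.

6.10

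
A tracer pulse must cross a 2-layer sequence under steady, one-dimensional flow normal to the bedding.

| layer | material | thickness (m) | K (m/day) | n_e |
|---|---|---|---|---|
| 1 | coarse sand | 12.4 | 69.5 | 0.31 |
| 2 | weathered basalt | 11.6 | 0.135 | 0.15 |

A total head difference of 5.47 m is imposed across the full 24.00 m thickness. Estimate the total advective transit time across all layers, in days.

87.9

With flow normal to the layers, continuity requires the same specific discharge q through every layer.
Σ(b_i/K_i) = 12.4/69.5 + 11.6/0.135 = 86.10 d.
q = Δh / Σ(b_i/K_i) = 5.47 / 86.10 = 0.06353 m/day.
In each layer the seepage velocity is v_i = q/n_i, so the layer transit time is t_i = b_i·n_i / q:
  layer 1 (coarse sand): t_1 = 12.4 × 0.31 / 0.06353 = 60.51 d
  layer 2 (weathered basalt): t_2 = 11.6 × 0.15 / 0.06353 = 27.39 d
Total t = Σ t_i = 87.90 days.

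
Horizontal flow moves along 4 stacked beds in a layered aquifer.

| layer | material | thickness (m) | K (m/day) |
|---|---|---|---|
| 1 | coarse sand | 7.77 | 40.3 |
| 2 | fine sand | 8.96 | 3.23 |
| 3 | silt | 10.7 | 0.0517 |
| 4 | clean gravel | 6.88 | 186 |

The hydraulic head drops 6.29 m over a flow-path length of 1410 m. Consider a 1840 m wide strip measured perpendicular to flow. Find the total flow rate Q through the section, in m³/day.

Flow is parallel to layering, so each bed carries its own Darcy discharge and the transmissivities add.
Σ(K_i·b_i) = 40.3×7.77 + 3.23×8.96 + 0.0517×10.7 + 186×6.88 = 1622 m²/day.
Hydraulic gradient i = Δh / L = 6.29 / 1410 = 0.004461.
Q = Σ(K_i·b_i) · W · i = 1622 × 1840 × 0.004461 = 13316 m³/day.

13300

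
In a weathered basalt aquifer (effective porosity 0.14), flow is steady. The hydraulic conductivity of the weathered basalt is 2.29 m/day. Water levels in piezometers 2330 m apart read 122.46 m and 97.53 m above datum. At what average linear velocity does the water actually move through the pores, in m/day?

0.175

Hydraulic gradient i = (122.46 − 97.53) / 2330 = 24.93 / 2330 = 0.01070.
Darcy flux q = K · i = 2.290 × 0.01070 = 0.02450 m/day.
Seepage velocity v = q / n_e = 0.02450 / 0.14 = 0.1750 m/day.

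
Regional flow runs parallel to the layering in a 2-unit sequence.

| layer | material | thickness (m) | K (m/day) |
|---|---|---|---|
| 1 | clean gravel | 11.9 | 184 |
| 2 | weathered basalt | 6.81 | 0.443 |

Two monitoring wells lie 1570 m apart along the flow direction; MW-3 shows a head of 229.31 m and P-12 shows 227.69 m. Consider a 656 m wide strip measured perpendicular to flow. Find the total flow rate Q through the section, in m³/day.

1480

Flow is parallel to layering, so each bed carries its own Darcy discharge and the transmissivities add.
Σ(K_i·b_i) = 184×11.9 + 0.443×6.81 = 2193 m²/day.
Hydraulic gradient i = (229.31 − 227.69) / 1570 = 1.62 / 1570 = 0.001032.
Q = Σ(K_i·b_i) · W · i = 2193 × 656 × 0.001032 = 1484 m³/day.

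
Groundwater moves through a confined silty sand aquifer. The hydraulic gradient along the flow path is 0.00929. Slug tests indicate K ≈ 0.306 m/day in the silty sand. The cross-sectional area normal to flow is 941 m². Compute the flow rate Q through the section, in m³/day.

Hydraulic gradient i = 0.00929.
Darcy's law: Q = K · A · i = 0.3060 × 941.0 × 0.009290 = 2.675 m³/day.

2.68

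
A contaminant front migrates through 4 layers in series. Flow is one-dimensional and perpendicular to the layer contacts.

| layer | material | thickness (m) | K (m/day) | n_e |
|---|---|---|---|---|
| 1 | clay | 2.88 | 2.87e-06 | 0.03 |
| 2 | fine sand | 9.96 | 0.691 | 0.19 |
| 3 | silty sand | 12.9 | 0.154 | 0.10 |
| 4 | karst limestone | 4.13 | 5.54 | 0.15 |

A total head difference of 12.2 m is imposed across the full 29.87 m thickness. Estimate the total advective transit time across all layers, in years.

876

With flow normal to the layers, continuity requires the same specific discharge q through every layer.
Σ(b_i/K_i) = 2.88/2.87e-06 + 9.96/0.691 + 12.9/0.154 + 4.13/5.54 = 1.004e+06 d.
q = Δh / Σ(b_i/K_i) = 12.2 / 1.004e+06 = 1.216e-05 m/day.
In each layer the seepage velocity is v_i = q/n_i, so the layer transit time is t_i = b_i·n_i / q:
  layer 1 (clay): t_1 = 2.88 × 0.03 / 1.216e-05 = 7107 d
  layer 2 (fine sand): t_2 = 9.96 × 0.19 / 1.216e-05 = 1.557e+05 d
  layer 3 (silty sand): t_3 = 12.9 × 0.10 / 1.216e-05 = 1.061e+05 d
  layer 4 (karst limestone): t_4 = 4.13 × 0.15 / 1.216e-05 = 50961 d
Total t = Σ t_i = 3.199e+05 days = 875.7 years.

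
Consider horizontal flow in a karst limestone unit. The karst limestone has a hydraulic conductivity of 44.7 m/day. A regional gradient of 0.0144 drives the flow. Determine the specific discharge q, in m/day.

Hydraulic gradient i = 0.0144.
Specific discharge q = K · i = 44.70 × 0.01440 = 0.6437 m/day.

0.644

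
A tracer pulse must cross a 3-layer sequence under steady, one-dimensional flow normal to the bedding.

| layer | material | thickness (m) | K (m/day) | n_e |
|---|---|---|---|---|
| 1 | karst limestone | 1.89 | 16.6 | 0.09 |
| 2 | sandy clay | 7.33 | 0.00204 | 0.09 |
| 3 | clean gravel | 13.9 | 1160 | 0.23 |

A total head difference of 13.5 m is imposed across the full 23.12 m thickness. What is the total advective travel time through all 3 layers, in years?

2.93

With flow normal to the layers, continuity requires the same specific discharge q through every layer.
Σ(b_i/K_i) = 1.89/16.6 + 7.33/0.00204 + 13.9/1160 = 3593 d.
q = Δh / Σ(b_i/K_i) = 13.5 / 3593 = 0.003757 m/day.
In each layer the seepage velocity is v_i = q/n_i, so the layer transit time is t_i = b_i·n_i / q:
  layer 1 (karst limestone): t_1 = 1.89 × 0.09 / 0.003757 = 45.28 d
  layer 2 (sandy clay): t_2 = 7.33 × 0.09 / 0.003757 = 175.6 d
  layer 3 (clean gravel): t_3 = 13.9 × 0.23 / 0.003757 = 850.9 d
Total t = Σ t_i = 1072 days = 2.934 years.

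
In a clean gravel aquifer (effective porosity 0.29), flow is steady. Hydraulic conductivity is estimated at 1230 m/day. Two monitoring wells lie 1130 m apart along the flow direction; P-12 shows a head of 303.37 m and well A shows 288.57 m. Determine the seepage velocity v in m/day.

55.6

Hydraulic gradient i = (303.37 − 288.57) / 1130 = 14.8 / 1130 = 0.01310.
Darcy flux q = K · i = 1230 × 0.01310 = 16.11 m/day.
Seepage velocity v = q / n_e = 16.11 / 0.29 = 55.55 m/day.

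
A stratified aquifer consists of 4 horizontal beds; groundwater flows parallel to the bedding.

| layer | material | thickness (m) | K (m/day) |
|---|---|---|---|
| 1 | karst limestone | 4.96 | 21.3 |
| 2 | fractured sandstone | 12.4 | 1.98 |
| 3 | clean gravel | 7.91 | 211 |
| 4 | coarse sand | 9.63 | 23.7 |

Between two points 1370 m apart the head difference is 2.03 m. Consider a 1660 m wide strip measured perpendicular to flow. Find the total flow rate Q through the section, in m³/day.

4990

Flow is parallel to layering, so each bed carries its own Darcy discharge and the transmissivities add.
Σ(K_i·b_i) = 21.3×4.96 + 1.98×12.4 + 211×7.91 + 23.7×9.63 = 2027 m²/day.
Hydraulic gradient i = Δh / L = 2.03 / 1370 = 0.001482.
Q = Σ(K_i·b_i) · W · i = 2027 × 1660 × 0.001482 = 4987 m³/day.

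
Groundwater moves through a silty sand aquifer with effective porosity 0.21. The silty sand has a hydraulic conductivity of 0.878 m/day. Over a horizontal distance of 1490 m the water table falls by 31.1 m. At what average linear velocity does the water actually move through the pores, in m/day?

Hydraulic gradient i = Δh / L = 31.1 / 1490 = 0.02087.
Darcy flux q = K · i = 0.8780 × 0.02087 = 0.01833 m/day.
Seepage velocity v = q / n_e = 0.01833 / 0.21 = 0.08727 m/day.

0.0873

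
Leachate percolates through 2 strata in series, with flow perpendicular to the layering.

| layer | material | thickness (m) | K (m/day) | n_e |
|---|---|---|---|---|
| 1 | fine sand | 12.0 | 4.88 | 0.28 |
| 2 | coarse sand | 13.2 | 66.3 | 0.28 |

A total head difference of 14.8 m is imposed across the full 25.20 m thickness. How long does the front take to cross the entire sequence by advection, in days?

With flow normal to the layers, continuity requires the same specific discharge q through every layer.
Σ(b_i/K_i) = 12.0/4.88 + 13.2/66.3 = 2.658 d.
q = Δh / Σ(b_i/K_i) = 14.8 / 2.658 = 5.568 m/day.
In each layer the seepage velocity is v_i = q/n_i, so the layer transit time is t_i = b_i·n_i / q:
  layer 1 (fine sand): t_1 = 12.0 × 0.28 / 5.568 = 0.6035 d
  layer 2 (coarse sand): t_2 = 13.2 × 0.28 / 5.568 = 0.6638 d
Total t = Σ t_i = 1.267 days.

1.27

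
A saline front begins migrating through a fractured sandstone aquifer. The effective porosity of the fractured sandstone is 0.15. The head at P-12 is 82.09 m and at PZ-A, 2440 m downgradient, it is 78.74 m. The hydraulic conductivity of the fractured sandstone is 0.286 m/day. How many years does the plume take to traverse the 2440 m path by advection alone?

Hydraulic gradient i = (82.09 − 78.74) / 2440 = 3.35 / 2440 = 0.001373.
Darcy flux q = K · i = 0.2860 × 0.001373 = 0.0003927 m/day.
Seepage velocity v = q / n_e = 0.0003927 / 0.15 = 0.002618 m/day.
Travel time t = L / v = 2440 / 0.002618 = 9.321e+05 days = 2552 years.

2550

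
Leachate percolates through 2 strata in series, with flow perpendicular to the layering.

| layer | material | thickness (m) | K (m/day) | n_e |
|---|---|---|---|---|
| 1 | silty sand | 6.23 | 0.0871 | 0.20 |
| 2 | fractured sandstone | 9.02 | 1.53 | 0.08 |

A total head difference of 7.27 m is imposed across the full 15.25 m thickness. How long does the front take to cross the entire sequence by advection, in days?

With flow normal to the layers, continuity requires the same specific discharge q through every layer.
Σ(b_i/K_i) = 6.23/0.0871 + 9.02/1.53 = 77.42 d.
q = Δh / Σ(b_i/K_i) = 7.27 / 77.42 = 0.09390 m/day.
In each layer the seepage velocity is v_i = q/n_i, so the layer transit time is t_i = b_i·n_i / q:
  layer 1 (silty sand): t_1 = 6.23 × 0.20 / 0.09390 = 13.27 d
  layer 2 (fractured sandstone): t_2 = 9.02 × 0.08 / 0.09390 = 7.685 d
Total t = Σ t_i = 20.95 days.

21.0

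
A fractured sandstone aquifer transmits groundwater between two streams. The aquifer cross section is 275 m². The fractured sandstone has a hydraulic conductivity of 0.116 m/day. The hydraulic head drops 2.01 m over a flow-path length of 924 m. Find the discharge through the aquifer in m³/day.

0.0694

Hydraulic gradient i = Δh / L = 2.01 / 924 = 0.002175.
Darcy's law: Q = K · A · i = 0.1160 × 275.0 × 0.002175 = 0.06939 m³/day.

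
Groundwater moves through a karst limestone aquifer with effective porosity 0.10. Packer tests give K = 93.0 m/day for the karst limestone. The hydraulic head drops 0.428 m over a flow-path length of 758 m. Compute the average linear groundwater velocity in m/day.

Hydraulic gradient i = Δh / L = 0.428 / 758 = 0.0005646.
Darcy flux q = K · i = 93.00 × 0.0005646 = 0.05251 m/day.
Seepage velocity v = q / n_e = 0.05251 / 0.10 = 0.5251 m/day.

0.525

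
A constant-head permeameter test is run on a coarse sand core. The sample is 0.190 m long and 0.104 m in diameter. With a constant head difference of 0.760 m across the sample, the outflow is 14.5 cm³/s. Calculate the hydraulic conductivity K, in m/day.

36.9

Cross-sectional area A = π·(d/2)² = π × (0.104/2)² = 0.008495 m².
Convert discharge: 14.5 cm³/s = 1.450e-05 m³/s.
Darcy's law rearranged: K = Q·L / (A·Δh) = 1.450e-05 × 0.190 / (0.008495 × 0.760) = 0.0004267 m/s = 36.87 m/day.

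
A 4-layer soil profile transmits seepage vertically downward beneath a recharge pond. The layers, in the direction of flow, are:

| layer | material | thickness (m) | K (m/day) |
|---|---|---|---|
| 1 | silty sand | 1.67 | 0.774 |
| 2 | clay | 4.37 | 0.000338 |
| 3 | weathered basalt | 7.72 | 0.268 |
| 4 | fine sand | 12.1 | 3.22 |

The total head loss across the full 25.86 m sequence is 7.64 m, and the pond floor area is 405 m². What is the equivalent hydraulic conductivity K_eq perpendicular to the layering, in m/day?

Flow is perpendicular to layering, so the layers act in series and the equivalent K is the thickness-weighted harmonic mean.
Total thickness L = 1.67 + 4.37 + 7.72 + 12.1 = 25.86 m.
Σ(b_i/K_i) = 1.67/0.774 + 4.37/0.000338 + 7.72/0.268 + 12.1/3.22 = 12964 d.
K_eq = L / Σ(b_i/K_i) = 25.86 / 12964 = 0.001995 m/day.

0.00199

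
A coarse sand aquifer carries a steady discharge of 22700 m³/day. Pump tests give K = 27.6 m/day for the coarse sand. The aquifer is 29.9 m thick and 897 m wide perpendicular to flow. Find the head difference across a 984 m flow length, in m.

Cross-sectional area A = 897 × 29.9 = 26820 m².
From Q = K·A·i, i = Q / (K·A) = 22700 / (27.60 × 26820) = 0.03067.
Head loss Δh = i · L = 0.03067 × 984 = 30.18 m.

30.2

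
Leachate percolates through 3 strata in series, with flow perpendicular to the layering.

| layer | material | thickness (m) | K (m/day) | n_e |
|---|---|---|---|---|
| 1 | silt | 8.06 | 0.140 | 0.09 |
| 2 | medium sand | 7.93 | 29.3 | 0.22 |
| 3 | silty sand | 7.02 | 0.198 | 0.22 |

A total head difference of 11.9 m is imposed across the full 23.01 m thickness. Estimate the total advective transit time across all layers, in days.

31.5

With flow normal to the layers, continuity requires the same specific discharge q through every layer.
Σ(b_i/K_i) = 8.06/0.140 + 7.93/29.3 + 7.02/0.198 = 93.30 d.
q = Δh / Σ(b_i/K_i) = 11.9 / 93.30 = 0.1276 m/day.
In each layer the seepage velocity is v_i = q/n_i, so the layer transit time is t_i = b_i·n_i / q:
  layer 1 (silt): t_1 = 8.06 × 0.09 / 0.1276 = 5.687 d
  layer 2 (medium sand): t_2 = 7.93 × 0.22 / 0.1276 = 13.68 d
  layer 3 (silty sand): t_3 = 7.02 × 0.22 / 0.1276 = 12.11 d
Total t = Σ t_i = 31.47 days.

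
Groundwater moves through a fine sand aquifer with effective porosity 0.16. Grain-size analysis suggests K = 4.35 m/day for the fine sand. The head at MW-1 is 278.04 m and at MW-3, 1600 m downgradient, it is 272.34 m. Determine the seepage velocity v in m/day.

Hydraulic gradient i = (278.04 − 272.34) / 1600 = 5.7 / 1600 = 0.003563.
Darcy flux q = K · i = 4.350 × 0.003563 = 0.01550 m/day.
Seepage velocity v = q / n_e = 0.01550 / 0.16 = 0.09686 m/day.

0.0969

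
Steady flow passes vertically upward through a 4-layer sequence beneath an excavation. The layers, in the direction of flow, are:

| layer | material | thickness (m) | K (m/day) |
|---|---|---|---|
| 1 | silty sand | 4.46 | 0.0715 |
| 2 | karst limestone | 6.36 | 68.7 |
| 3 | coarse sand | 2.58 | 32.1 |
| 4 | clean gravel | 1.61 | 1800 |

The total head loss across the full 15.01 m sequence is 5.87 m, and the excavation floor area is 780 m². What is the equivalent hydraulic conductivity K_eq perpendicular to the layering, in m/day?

Flow is perpendicular to layering, so the layers act in series and the equivalent K is the thickness-weighted harmonic mean.
Total thickness L = 4.46 + 6.36 + 2.58 + 1.61 = 15.01 m.
Σ(b_i/K_i) = 4.46/0.0715 + 6.36/68.7 + 2.58/32.1 + 1.61/1800 = 62.55 d.
K_eq = L / Σ(b_i/K_i) = 15.01 / 62.55 = 0.2400 m/day.

0.240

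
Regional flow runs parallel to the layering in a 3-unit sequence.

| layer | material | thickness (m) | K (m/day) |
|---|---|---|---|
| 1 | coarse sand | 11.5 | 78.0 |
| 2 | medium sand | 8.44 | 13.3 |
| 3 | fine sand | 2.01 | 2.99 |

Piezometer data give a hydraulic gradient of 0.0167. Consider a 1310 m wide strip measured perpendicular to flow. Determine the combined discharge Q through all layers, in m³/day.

Flow is parallel to layering, so each bed carries its own Darcy discharge and the transmissivities add.
Σ(K_i·b_i) = 78.0×11.5 + 13.3×8.44 + 2.99×2.01 = 1015 m²/day.
Hydraulic gradient i = 0.0167.
Q = Σ(K_i·b_i) · W · i = 1015 × 1310 × 0.01670 = 22211 m³/day.

22200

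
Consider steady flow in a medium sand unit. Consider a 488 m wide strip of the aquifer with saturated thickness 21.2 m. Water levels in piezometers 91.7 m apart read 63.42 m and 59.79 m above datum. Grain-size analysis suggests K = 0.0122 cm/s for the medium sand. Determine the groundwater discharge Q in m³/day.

4320

Convert K: 0.0122 cm/s × 864 = 10.54 m/day.
Cross-sectional area A = 488 × 21.2 = 10346 m².
Hydraulic gradient i = (63.42 − 59.79) / 91.7 = 3.63 / 91.7 = 0.03959.
Darcy's law: Q = K · A · i = 10.54 × 10346 × 0.03959 = 4317 m³/day.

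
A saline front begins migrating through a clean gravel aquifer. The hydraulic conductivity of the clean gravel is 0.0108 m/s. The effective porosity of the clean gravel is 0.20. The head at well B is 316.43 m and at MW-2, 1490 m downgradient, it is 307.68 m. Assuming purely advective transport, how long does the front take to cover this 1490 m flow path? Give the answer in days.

54.4

Convert K: 0.0108 m/s × 86400 = 933.1 m/day.
Hydraulic gradient i = (316.43 − 307.68) / 1490 = 8.75 / 1490 = 0.005872.
Darcy flux q = K · i = 933.1 × 0.005872 = 5.480 m/day.
Seepage velocity v = q / n_e = 5.480 / 0.20 = 27.40 m/day.
Travel time t = L / v = 1490 / 27.40 = 54.38 days.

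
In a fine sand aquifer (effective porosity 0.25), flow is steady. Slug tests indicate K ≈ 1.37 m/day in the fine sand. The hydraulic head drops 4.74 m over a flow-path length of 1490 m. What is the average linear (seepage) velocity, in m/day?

Hydraulic gradient i = Δh / L = 4.74 / 1490 = 0.003181.
Darcy flux q = K · i = 1.370 × 0.003181 = 0.004358 m/day.
Seepage velocity v = q / n_e = 0.004358 / 0.25 = 0.01743 m/day.

0.0174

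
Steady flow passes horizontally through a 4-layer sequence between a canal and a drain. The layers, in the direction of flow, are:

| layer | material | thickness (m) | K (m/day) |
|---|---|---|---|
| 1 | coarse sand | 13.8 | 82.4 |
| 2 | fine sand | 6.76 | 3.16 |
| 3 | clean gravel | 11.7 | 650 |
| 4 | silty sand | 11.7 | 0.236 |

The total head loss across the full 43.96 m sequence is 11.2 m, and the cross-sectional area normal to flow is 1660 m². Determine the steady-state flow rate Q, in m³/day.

358

Flow is perpendicular to layering, so the layers act in series and the equivalent K is the thickness-weighted harmonic mean.
Total thickness L = 13.8 + 6.76 + 11.7 + 11.7 = 43.96 m.
Σ(b_i/K_i) = 13.8/82.4 + 6.76/3.16 + 11.7/650 + 11.7/0.236 = 51.90 d.
K_eq = L / Σ(b_i/K_i) = 43.96 / 51.90 = 0.8470 m/day.
Q = K_eq · A · (Δh/L) = 0.8470 × 1660 × (11.2/43.96) = 358.2 m³/day.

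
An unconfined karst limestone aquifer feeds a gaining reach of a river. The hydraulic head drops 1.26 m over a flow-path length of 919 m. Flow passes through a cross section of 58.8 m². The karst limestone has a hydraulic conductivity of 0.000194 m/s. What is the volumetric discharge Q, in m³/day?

Convert K: 0.000194 m/s × 86400 = 16.76 m/day.
Hydraulic gradient i = Δh / L = 1.26 / 919 = 0.001371.
Darcy's law: Q = K · A · i = 16.76 × 58.80 × 0.001371 = 1.351 m³/day.

1.35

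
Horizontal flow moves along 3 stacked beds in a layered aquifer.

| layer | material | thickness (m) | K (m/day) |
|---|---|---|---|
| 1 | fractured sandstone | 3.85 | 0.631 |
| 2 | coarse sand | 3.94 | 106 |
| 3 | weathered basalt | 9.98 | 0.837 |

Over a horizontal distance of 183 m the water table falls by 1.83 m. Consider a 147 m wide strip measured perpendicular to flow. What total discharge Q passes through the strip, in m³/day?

Flow is parallel to layering, so each bed carries its own Darcy discharge and the transmissivities add.
Σ(K_i·b_i) = 0.631×3.85 + 106×3.94 + 0.837×9.98 = 428.4 m²/day.
Hydraulic gradient i = Δh / L = 1.83 / 183 = 0.01000.
Q = Σ(K_i·b_i) · W · i = 428.4 × 147 × 0.01000 = 629.8 m³/day.

630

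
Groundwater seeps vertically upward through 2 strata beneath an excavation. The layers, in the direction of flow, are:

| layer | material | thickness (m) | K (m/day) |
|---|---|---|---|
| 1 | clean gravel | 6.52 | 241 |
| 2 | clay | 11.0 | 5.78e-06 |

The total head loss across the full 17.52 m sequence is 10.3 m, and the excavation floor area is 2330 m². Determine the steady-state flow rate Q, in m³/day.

0.0126

Flow is perpendicular to layering, so the layers act in series and the equivalent K is the thickness-weighted harmonic mean.
Total thickness L = 6.52 + 11.0 = 17.52 m.
Σ(b_i/K_i) = 6.52/241 + 11.0/5.78e-06 = 1.903e+06 d.
K_eq = L / Σ(b_i/K_i) = 17.52 / 1.903e+06 = 9.206e-06 m/day.
Q = K_eq · A · (Δh/L) = 9.206e-06 × 2330 × (10.3/17.52) = 0.01261 m³/day.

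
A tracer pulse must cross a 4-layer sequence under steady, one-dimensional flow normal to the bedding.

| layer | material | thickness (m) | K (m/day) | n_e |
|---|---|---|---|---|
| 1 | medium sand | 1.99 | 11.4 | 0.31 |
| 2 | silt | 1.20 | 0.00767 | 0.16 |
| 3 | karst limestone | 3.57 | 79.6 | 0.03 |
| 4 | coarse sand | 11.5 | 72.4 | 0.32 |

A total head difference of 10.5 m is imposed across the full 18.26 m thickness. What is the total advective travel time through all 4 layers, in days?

68.6

With flow normal to the layers, continuity requires the same specific discharge q through every layer.
Σ(b_i/K_i) = 1.99/11.4 + 1.20/0.00767 + 3.57/79.6 + 11.5/72.4 = 156.8 d.
q = Δh / Σ(b_i/K_i) = 10.5 / 156.8 = 0.06695 m/day.
In each layer the seepage velocity is v_i = q/n_i, so the layer transit time is t_i = b_i·n_i / q:
  layer 1 (medium sand): t_1 = 1.99 × 0.31 / 0.06695 = 9.214 d
  layer 2 (silt): t_2 = 1.20 × 0.16 / 0.06695 = 2.868 d
  layer 3 (karst limestone): t_3 = 3.57 × 0.03 / 0.06695 = 1.600 d
  layer 4 (coarse sand): t_4 = 11.5 × 0.32 / 0.06695 = 54.97 d
Total t = Σ t_i = 68.65 days.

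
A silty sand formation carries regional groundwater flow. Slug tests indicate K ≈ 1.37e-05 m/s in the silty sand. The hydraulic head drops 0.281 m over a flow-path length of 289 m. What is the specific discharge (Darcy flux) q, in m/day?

Convert K: 1.37e-05 m/s × 86400 = 1.184 m/day.
Hydraulic gradient i = Δh / L = 0.281 / 289 = 0.0009723.
Specific discharge q = K · i = 1.184 × 0.0009723 = 0.001151 m/day.

0.00115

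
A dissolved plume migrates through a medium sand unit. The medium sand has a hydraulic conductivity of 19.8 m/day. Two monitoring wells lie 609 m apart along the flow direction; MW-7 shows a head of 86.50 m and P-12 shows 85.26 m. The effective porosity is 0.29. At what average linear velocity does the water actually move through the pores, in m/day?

0.139

Hydraulic gradient i = (86.50 − 85.26) / 609 = 1.24 / 609 = 0.002036.
Darcy flux q = K · i = 19.80 × 0.002036 = 0.04032 m/day.
Seepage velocity v = q / n_e = 0.04032 / 0.29 = 0.1390 m/day.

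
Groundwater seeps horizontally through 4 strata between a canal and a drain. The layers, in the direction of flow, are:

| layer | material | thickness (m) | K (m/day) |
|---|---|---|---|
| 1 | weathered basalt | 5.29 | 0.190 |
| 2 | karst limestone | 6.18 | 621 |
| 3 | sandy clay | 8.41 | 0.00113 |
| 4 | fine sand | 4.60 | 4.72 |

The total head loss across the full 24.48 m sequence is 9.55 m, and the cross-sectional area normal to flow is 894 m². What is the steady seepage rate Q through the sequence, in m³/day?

1.14

Flow is perpendicular to layering, so the layers act in series and the equivalent K is the thickness-weighted harmonic mean.
Total thickness L = 5.29 + 6.18 + 8.41 + 4.60 = 24.48 m.
Σ(b_i/K_i) = 5.29/0.190 + 6.18/621 + 8.41/0.00113 + 4.60/4.72 = 7471 d.
K_eq = L / Σ(b_i/K_i) = 24.48 / 7471 = 0.003277 m/day.
Q = K_eq · A · (Δh/L) = 0.003277 × 894 × (9.55/24.48) = 1.143 m³/day.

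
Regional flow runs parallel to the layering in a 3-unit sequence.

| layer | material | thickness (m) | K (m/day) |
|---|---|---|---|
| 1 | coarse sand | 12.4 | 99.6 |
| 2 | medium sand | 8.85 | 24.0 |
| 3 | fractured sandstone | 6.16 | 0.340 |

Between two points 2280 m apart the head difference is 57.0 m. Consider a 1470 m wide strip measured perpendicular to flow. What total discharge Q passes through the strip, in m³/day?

53300

Flow is parallel to layering, so each bed carries its own Darcy discharge and the transmissivities add.
Σ(K_i·b_i) = 99.6×12.4 + 24.0×8.85 + 0.340×6.16 = 1450 m²/day.
Hydraulic gradient i = Δh / L = 57.0 / 2280 = 0.02500.
Q = Σ(K_i·b_i) · W · i = 1450 × 1470 × 0.02500 = 53270 m³/day.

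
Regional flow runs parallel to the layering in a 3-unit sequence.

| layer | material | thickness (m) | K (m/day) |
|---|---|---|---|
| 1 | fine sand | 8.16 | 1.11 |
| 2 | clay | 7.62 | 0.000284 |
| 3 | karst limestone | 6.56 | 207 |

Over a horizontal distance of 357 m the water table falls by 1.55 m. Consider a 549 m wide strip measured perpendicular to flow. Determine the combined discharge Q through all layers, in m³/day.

Flow is parallel to layering, so each bed carries its own Darcy discharge and the transmissivities add.
Σ(K_i·b_i) = 1.11×8.16 + 0.000284×7.62 + 207×6.56 = 1367 m²/day.
Hydraulic gradient i = Δh / L = 1.55 / 357 = 0.004342.
Q = Σ(K_i·b_i) · W · i = 1367 × 549 × 0.004342 = 3258 m³/day.

3260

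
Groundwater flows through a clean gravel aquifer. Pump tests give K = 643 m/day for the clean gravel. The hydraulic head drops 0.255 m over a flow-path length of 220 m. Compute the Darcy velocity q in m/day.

0.745

Hydraulic gradient i = Δh / L = 0.255 / 220 = 0.001159.
Specific discharge q = K · i = 643.0 × 0.001159 = 0.7453 m/day.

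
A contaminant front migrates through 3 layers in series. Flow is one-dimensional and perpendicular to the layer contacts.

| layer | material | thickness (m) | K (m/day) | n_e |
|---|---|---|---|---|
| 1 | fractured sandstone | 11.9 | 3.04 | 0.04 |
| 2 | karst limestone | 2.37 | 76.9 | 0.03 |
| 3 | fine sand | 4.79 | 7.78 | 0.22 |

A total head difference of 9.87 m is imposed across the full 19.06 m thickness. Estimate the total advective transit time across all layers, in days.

0.740

With flow normal to the layers, continuity requires the same specific discharge q through every layer.
Σ(b_i/K_i) = 11.9/3.04 + 2.37/76.9 + 4.79/7.78 = 4.561 d.
q = Δh / Σ(b_i/K_i) = 9.87 / 4.561 = 2.164 m/day.
In each layer the seepage velocity is v_i = q/n_i, so the layer transit time is t_i = b_i·n_i / q:
  layer 1 (fractured sandstone): t_1 = 11.9 × 0.04 / 2.164 = 0.2200 d
  layer 2 (karst limestone): t_2 = 2.37 × 0.03 / 2.164 = 0.03286 d
  layer 3 (fine sand): t_3 = 4.79 × 0.22 / 2.164 = 0.4870 d
Total t = Σ t_i = 0.7398 days.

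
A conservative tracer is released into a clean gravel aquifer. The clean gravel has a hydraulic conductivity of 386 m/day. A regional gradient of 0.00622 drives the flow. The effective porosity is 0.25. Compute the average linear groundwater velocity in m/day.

9.60

Hydraulic gradient i = 0.00622.
Darcy flux q = K · i = 386.0 × 0.006220 = 2.401 m/day.
Seepage velocity v = q / n_e = 2.401 / 0.25 = 9.604 m/day.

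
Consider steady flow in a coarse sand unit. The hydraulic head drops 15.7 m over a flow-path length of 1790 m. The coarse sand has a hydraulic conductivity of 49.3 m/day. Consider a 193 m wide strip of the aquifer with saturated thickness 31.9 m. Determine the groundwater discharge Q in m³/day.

2660

Cross-sectional area A = 193 × 31.9 = 6157 m².
Hydraulic gradient i = Δh / L = 15.7 / 1790 = 0.008771.
Darcy's law: Q = K · A · i = 49.30 × 6157 × 0.008771 = 2662 m³/day.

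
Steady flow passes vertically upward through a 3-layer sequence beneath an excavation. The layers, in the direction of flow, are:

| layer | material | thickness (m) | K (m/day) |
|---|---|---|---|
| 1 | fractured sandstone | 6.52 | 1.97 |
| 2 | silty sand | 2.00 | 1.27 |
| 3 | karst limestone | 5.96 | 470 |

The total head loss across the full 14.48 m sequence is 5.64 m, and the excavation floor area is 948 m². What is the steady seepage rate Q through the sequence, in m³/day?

Flow is perpendicular to layering, so the layers act in series and the equivalent K is the thickness-weighted harmonic mean.
Total thickness L = 6.52 + 2.00 + 5.96 = 14.48 m.
Σ(b_i/K_i) = 6.52/1.97 + 2.00/1.27 + 5.96/470 = 4.897 d.
K_eq = L / Σ(b_i/K_i) = 14.48 / 4.897 = 2.957 m/day.
Q = K_eq · A · (Δh/L) = 2.957 × 948 × (5.64/14.48) = 1092 m³/day.

1090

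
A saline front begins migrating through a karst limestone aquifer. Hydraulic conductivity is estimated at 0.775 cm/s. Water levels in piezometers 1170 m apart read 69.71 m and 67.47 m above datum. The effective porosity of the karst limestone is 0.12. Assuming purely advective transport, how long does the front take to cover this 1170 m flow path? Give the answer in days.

Convert K: 0.775 cm/s × 864 = 669.6 m/day.
Hydraulic gradient i = (69.71 − 67.47) / 1170 = 2.24 / 1170 = 0.001915.
Darcy flux q = K · i = 669.6 × 0.001915 = 1.282 m/day.
Seepage velocity v = q / n_e = 1.282 / 0.12 = 10.68 m/day.
Travel time t = L / v = 1170 / 10.68 = 109.5 days.

110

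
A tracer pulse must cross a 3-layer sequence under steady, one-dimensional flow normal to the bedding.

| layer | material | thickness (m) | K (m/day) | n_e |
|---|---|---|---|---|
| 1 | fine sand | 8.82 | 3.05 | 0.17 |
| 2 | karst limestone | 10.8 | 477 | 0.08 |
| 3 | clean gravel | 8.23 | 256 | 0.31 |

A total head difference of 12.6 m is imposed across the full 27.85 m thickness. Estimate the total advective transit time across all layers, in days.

With flow normal to the layers, continuity requires the same specific discharge q through every layer.
Σ(b_i/K_i) = 8.82/3.05 + 10.8/477 + 8.23/256 = 2.947 d.
q = Δh / Σ(b_i/K_i) = 12.6 / 2.947 = 4.276 m/day.
In each layer the seepage velocity is v_i = q/n_i, so the layer transit time is t_i = b_i·n_i / q:
  layer 1 (fine sand): t_1 = 8.82 × 0.17 / 4.276 = 0.3506 d
  layer 2 (karst limestone): t_2 = 10.8 × 0.08 / 4.276 = 0.2021 d
  layer 3 (clean gravel): t_3 = 8.23 × 0.31 / 4.276 = 0.5966 d
Total t = Σ t_i = 1.149 days.

1.15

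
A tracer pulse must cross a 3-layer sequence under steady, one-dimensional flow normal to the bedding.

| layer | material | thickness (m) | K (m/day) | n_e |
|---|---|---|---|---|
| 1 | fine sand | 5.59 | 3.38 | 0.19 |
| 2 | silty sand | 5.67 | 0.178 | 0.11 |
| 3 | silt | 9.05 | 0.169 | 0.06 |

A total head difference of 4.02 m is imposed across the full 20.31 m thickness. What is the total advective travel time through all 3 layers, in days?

48.3

With flow normal to the layers, continuity requires the same specific discharge q through every layer.
Σ(b_i/K_i) = 5.59/3.38 + 5.67/0.178 + 9.05/0.169 = 87.06 d.
q = Δh / Σ(b_i/K_i) = 4.02 / 87.06 = 0.04618 m/day.
In each layer the seepage velocity is v_i = q/n_i, so the layer transit time is t_i = b_i·n_i / q:
  layer 1 (fine sand): t_1 = 5.59 × 0.19 / 0.04618 = 23.00 d
  layer 2 (silty sand): t_2 = 5.67 × 0.11 / 0.04618 = 13.51 d
  layer 3 (silt): t_3 = 9.05 × 0.06 / 0.04618 = 11.76 d
Total t = Σ t_i = 48.27 days.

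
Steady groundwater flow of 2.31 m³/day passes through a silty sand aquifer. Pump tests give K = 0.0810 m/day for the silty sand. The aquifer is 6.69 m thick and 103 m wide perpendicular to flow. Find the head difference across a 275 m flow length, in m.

Cross-sectional area A = 103 × 6.69 = 689.1 m².
From Q = K·A·i, i = Q / (K·A) = 2.31 / (0.08100 × 689.1) = 0.04139.
Head loss Δh = i · L = 0.04139 × 275 = 11.38 m.

11.4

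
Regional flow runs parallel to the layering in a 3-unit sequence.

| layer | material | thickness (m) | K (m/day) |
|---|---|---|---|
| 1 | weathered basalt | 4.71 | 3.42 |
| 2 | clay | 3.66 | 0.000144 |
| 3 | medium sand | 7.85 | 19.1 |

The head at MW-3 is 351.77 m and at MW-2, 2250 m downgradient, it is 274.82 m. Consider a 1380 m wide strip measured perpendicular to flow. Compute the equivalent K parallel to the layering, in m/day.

10.2

Flow is parallel to layering, so each bed carries its own Darcy discharge and the transmissivities add.
Σ(K_i·b_i) = 3.42×4.71 + 0.000144×3.66 + 19.1×7.85 = 166.0 m²/day.
Total thickness b = 16.22 m, so K_eq = Σ(K_i·b_i)/b = 10.24 m/day.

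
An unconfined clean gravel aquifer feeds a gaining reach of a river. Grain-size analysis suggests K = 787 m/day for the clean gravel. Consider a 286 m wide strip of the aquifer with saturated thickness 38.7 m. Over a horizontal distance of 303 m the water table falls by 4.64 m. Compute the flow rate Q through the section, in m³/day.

133000

Cross-sectional area A = 286 × 38.7 = 11068 m².
Hydraulic gradient i = Δh / L = 4.64 / 303 = 0.01531.
Darcy's law: Q = K · A · i = 787.0 × 11068 × 0.01531 = 1.334e+05 m³/day.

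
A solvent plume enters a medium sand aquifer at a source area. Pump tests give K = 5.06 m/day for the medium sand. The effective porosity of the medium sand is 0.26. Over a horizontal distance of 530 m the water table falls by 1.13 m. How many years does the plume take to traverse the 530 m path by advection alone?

Hydraulic gradient i = Δh / L = 1.13 / 530 = 0.002132.
Darcy flux q = K · i = 5.060 × 0.002132 = 0.01079 m/day.
Seepage velocity v = q / n_e = 0.01079 / 0.26 = 0.04149 m/day.
Travel time t = L / v = 530 / 0.04149 = 12773 days = 34.97 years.

35.0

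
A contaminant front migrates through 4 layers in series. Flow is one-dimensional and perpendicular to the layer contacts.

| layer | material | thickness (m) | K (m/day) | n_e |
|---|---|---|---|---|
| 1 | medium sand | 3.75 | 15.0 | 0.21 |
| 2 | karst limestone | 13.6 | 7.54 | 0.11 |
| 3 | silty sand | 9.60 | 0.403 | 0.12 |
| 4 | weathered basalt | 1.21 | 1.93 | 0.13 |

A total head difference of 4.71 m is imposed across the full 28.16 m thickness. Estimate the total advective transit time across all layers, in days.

20.2

With flow normal to the layers, continuity requires the same specific discharge q through every layer.
Σ(b_i/K_i) = 3.75/15.0 + 13.6/7.54 + 9.60/0.403 + 1.21/1.93 = 26.50 d.
q = Δh / Σ(b_i/K_i) = 4.71 / 26.50 = 0.1777 m/day.
In each layer the seepage velocity is v_i = q/n_i, so the layer transit time is t_i = b_i·n_i / q:
  layer 1 (medium sand): t_1 = 3.75 × 0.21 / 0.1777 = 4.431 d
  layer 2 (karst limestone): t_2 = 13.6 × 0.11 / 0.1777 = 8.418 d
  layer 3 (silty sand): t_3 = 9.60 × 0.12 / 0.1777 = 6.482 d
  layer 4 (weathered basalt): t_4 = 1.21 × 0.13 / 0.1777 = 0.8851 d
Total t = Σ t_i = 20.22 days.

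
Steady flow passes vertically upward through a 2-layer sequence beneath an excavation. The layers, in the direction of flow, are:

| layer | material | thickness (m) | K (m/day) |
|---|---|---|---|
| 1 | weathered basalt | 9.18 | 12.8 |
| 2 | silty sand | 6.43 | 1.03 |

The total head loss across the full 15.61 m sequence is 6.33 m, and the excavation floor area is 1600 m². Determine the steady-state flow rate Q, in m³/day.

1460

Flow is perpendicular to layering, so the layers act in series and the equivalent K is the thickness-weighted harmonic mean.
Total thickness L = 9.18 + 6.43 = 15.61 m.
Σ(b_i/K_i) = 9.18/12.8 + 6.43/1.03 = 6.960 d.
K_eq = L / Σ(b_i/K_i) = 15.61 / 6.960 = 2.243 m/day.
Q = K_eq · A · (Δh/L) = 2.243 × 1600 × (6.33/15.61) = 1455 m³/day.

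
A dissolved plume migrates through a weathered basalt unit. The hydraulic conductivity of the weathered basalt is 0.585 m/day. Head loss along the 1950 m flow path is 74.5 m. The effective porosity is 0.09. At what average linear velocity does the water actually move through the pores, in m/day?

Hydraulic gradient i = Δh / L = 74.5 / 1950 = 0.03821.
Darcy flux q = K · i = 0.5850 × 0.03821 = 0.02235 m/day.
Seepage velocity v = q / n_e = 0.02235 / 0.09 = 0.2483 m/day.

0.248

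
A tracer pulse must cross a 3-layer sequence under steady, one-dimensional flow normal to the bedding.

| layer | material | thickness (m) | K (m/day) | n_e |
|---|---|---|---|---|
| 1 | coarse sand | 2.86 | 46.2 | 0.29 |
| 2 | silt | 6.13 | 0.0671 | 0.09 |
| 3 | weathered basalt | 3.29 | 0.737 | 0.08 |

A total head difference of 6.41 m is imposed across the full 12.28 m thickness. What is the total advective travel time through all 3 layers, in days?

24.6

With flow normal to the layers, continuity requires the same specific discharge q through every layer.
Σ(b_i/K_i) = 2.86/46.2 + 6.13/0.0671 + 3.29/0.737 = 95.88 d.
q = Δh / Σ(b_i/K_i) = 6.41 / 95.88 = 0.06685 m/day.
In each layer the seepage velocity is v_i = q/n_i, so the layer transit time is t_i = b_i·n_i / q:
  layer 1 (coarse sand): t_1 = 2.86 × 0.29 / 0.06685 = 12.41 d
  layer 2 (silt): t_2 = 6.13 × 0.09 / 0.06685 = 8.252 d
  layer 3 (weathered basalt): t_3 = 3.29 × 0.08 / 0.06685 = 3.937 d
Total t = Σ t_i = 24.60 days.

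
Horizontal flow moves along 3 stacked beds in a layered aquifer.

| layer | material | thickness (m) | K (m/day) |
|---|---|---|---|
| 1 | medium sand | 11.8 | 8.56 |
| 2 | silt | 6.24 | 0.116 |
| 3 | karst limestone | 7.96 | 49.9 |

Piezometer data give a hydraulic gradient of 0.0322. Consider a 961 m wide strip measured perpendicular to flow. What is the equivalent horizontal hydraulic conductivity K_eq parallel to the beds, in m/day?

Flow is parallel to layering, so each bed carries its own Darcy discharge and the transmissivities add.
Σ(K_i·b_i) = 8.56×11.8 + 0.116×6.24 + 49.9×7.96 = 498.9 m²/day.
Total thickness b = 26.00 m, so K_eq = Σ(K_i·b_i)/b = 19.19 m/day.

19.2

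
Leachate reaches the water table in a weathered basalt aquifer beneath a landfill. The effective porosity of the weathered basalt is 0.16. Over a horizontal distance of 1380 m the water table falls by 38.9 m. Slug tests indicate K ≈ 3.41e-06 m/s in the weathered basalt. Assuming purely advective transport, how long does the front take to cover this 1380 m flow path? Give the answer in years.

Convert K: 3.41e-06 m/s × 86400 = 0.2946 m/day.
Hydraulic gradient i = Δh / L = 38.9 / 1380 = 0.02819.
Darcy flux q = K · i = 0.2946 × 0.02819 = 0.008305 m/day.
Seepage velocity v = q / n_e = 0.008305 / 0.16 = 0.05191 m/day.
Travel time t = L / v = 1380 / 0.05191 = 26586 days = 72.79 years.

72.8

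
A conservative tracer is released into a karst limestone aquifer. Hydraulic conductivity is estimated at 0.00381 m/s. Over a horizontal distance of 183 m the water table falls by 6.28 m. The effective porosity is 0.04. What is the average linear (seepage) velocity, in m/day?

Convert K: 0.00381 m/s × 86400 = 329.2 m/day.
Hydraulic gradient i = Δh / L = 6.28 / 183 = 0.03432.
Darcy flux q = K · i = 329.2 × 0.03432 = 11.30 m/day.
Seepage velocity v = q / n_e = 11.30 / 0.04 = 282.4 m/day.

282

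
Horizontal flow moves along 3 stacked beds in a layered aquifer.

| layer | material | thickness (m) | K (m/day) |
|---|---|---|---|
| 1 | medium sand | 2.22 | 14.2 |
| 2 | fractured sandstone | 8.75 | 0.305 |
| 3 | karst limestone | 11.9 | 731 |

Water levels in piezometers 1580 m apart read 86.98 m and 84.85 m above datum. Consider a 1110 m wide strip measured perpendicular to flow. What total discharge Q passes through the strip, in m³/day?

13100

Flow is parallel to layering, so each bed carries its own Darcy discharge and the transmissivities add.
Σ(K_i·b_i) = 14.2×2.22 + 0.305×8.75 + 731×11.9 = 8733 m²/day.
Hydraulic gradient i = (86.98 − 84.85) / 1580 = 2.13 / 1580 = 0.001348.
Q = Σ(K_i·b_i) · W · i = 8733 × 1110 × 0.001348 = 13068 m³/day.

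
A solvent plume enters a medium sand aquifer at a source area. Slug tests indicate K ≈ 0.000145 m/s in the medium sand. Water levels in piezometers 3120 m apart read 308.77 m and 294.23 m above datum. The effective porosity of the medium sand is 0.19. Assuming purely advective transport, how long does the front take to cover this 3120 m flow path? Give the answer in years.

27.8

Convert K: 0.000145 m/s × 86400 = 12.53 m/day.
Hydraulic gradient i = (308.77 − 294.23) / 3120 = 14.54 / 3120 = 0.004660.
Darcy flux q = K · i = 12.53 × 0.004660 = 0.05838 m/day.
Seepage velocity v = q / n_e = 0.05838 / 0.19 = 0.3073 m/day.
Travel time t = L / v = 3120 / 0.3073 = 10154 days = 27.80 years.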